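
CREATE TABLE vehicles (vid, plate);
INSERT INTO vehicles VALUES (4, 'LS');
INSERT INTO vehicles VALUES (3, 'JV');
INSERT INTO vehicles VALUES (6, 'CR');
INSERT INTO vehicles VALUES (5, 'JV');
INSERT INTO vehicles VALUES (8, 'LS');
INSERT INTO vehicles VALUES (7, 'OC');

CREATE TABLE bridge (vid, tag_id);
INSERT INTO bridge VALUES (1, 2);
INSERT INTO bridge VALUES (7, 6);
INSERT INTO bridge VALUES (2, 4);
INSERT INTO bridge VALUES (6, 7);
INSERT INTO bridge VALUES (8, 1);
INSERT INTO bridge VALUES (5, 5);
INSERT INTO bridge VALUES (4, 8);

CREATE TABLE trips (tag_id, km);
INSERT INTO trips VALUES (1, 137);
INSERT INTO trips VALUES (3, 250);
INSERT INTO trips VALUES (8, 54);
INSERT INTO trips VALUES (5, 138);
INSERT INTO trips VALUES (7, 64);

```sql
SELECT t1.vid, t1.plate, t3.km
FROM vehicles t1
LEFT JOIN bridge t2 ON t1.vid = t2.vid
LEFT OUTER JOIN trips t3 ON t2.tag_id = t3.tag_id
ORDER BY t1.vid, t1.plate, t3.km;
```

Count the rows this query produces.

Evaluate left to right. First `vehicles t1 LEFT JOIN bridge t2` on vid: 6 row(s).
Then LEFT JOIN `trips t3` on tag_id: each of those 6 rows is kept; rows whose t2.tag_id has no match in t3 get NULL for t3's columns.
Result: 6 row(s).

6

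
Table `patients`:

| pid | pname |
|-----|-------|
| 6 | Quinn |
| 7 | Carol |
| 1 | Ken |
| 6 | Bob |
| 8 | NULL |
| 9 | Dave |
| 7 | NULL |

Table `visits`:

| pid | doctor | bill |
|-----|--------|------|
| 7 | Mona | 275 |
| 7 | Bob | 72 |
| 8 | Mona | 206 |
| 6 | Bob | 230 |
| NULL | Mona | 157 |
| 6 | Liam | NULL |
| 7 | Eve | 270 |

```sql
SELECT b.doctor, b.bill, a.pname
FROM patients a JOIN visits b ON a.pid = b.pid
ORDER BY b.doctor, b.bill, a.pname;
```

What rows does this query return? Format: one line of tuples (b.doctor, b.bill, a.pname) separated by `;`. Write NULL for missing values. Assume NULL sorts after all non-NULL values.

INNER JOIN keeps only pairs where the ON condition holds.
Matching on a.pid = b.pid. A NULL in a compared column never satisfies the condition.
- a[0] pid=6 → 2 match(es) in b → 2 row(s).
- a[1] pid=7 → 3 match(es) in b → 3 row(s).
- a[2] pid=1 → no match; dropped.
- a[3] pid=6 → 2 match(es) in b → 2 row(s).
- a[4] pid=8 → 1 match(es) in b → 1 row(s).
- a[5] pid=9 → no match; dropped.
- a[6] pid=7 → 3 match(es) in b → 3 row(s).

(Bob, 72, Carol); (Bob, 72, NULL); (Bob, 230, Bob); (Bob, 230, Quinn); (Eve, 270, Carol); (Eve, 270, NULL); (Liam, NULL, Bob); (Liam, NULL, Quinn); (Mona, 206, NULL); (Mona, 275, Carol); (Mona, 275, NULL)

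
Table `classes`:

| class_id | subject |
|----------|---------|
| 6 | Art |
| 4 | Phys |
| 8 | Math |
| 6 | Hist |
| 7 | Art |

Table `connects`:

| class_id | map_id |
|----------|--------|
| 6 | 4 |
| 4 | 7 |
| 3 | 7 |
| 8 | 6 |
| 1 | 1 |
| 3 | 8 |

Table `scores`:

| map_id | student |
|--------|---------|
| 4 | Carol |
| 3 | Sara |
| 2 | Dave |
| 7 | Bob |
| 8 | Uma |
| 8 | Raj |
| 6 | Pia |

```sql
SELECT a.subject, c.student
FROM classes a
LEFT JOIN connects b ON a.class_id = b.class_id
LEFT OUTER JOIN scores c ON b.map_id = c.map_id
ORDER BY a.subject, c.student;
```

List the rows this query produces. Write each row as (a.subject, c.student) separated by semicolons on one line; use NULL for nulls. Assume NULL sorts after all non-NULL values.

Step 1 — a LEFT JOIN b on class_id → 5 row(s).
Then LEFT JOIN `scores c` on map_id: each of those 5 rows is kept; rows whose b.map_id has no match in c get NULL for c's columns.

(Art, Carol); (Art, NULL); (Hist, Carol); (Math, Pia); (Phys, Bob)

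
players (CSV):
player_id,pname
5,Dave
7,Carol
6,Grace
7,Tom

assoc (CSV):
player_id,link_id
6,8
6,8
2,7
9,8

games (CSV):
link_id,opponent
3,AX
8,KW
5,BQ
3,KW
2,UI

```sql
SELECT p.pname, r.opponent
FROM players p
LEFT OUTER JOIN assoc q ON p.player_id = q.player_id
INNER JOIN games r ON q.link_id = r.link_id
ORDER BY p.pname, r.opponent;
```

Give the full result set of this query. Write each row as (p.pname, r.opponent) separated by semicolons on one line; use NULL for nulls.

Step 1 — p LEFT JOIN q on player_id → 5 row(s).
Then INNER JOIN `games r` on link_id: keep only rows whose q.link_id appears in r.

(Grace, KW); (Grace, KW)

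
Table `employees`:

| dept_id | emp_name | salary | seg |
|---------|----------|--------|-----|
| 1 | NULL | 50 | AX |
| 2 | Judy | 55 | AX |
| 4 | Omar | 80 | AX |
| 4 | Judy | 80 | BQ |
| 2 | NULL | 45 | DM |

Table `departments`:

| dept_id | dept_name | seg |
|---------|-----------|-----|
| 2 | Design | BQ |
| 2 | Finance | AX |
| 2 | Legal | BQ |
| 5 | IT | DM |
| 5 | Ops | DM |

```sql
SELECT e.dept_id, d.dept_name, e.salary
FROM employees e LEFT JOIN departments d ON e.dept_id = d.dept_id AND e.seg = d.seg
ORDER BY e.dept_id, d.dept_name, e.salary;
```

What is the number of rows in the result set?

5

LEFT JOIN keeps every row from `employees`; unmatched rows get NULL for `departments`'s columns.
Matching on e.dept_id = d.dept_id AND e.seg = d.seg.
- dept_id=1, seg=AX: no d row matches, row kept with d columns NULL.
- dept_id=2, seg=AX: 1 matching d row(s), so 1 row(s) emitted.
- dept_id=4, seg=AX: no d row matches, row kept with d columns NULL.
- dept_id=4, seg=BQ: no d row matches, row kept with d columns NULL.
- dept_id=2, seg=DM: no d row matches, row kept with d columns NULL.
Total: 1 matched + 4 padded = 5 rows.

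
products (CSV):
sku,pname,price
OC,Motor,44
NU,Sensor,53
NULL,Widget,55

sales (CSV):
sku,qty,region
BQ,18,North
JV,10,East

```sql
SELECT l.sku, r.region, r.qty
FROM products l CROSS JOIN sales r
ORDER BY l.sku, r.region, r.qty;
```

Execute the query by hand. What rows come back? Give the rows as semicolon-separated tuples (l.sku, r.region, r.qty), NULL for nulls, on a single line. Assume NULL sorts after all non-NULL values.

CROSS JOIN pairs every row of `products` with every row of `sales`: 3 × 2 = 6 rows.
After projecting and ordering:
l.sku | r.region | r.qty
NU | East | 10
NU | North | 18
OC | East | 10
OC | North | 18
NULL | East | 10
NULL | North | 18

(NU, East, 10); (NU, North, 18); (OC, East, 10); (OC, North, 18); (NULL, East, 10); (NULL, North, 18)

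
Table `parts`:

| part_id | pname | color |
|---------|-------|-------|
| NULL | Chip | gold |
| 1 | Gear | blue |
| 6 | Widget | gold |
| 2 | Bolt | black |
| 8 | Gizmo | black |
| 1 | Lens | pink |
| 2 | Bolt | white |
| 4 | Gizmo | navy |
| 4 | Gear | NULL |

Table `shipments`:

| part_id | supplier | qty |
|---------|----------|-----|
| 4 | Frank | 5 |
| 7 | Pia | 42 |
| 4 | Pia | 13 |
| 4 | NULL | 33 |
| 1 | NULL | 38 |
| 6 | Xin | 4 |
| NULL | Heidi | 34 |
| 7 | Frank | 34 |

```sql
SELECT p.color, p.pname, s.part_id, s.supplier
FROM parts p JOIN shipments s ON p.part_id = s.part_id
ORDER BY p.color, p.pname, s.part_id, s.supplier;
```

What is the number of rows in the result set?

INNER JOIN keeps only pairs where the ON condition holds.
Matching on p.part_id = s.part_id. A NULL in a compared column never satisfies the condition.
- p (part_id=NULL) has no partner → excluded.
- p (part_id=1) pairs with 1 row(s) of s.
- p (part_id=6) pairs with 1 row(s) of s.
- p (part_id=2) has no partner → excluded.
- p (part_id=8) has no partner → excluded.
- p (part_id=1) pairs with 1 row(s) of s.
- p (part_id=2) has no partner → excluded.
- p (part_id=4) pairs with 3 row(s) of s.
- p (part_id=4) pairs with 3 row(s) of s.
Total: 9 rows.

9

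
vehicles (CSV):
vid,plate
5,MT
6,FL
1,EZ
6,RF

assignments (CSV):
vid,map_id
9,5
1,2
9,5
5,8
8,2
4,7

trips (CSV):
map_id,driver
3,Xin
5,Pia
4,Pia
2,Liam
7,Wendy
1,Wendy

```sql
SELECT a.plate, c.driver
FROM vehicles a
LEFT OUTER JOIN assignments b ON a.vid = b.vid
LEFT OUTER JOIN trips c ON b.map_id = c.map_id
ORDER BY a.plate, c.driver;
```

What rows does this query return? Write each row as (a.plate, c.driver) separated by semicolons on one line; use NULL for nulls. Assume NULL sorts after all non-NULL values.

(EZ, Liam); (FL, NULL); (MT, NULL); (RF, NULL)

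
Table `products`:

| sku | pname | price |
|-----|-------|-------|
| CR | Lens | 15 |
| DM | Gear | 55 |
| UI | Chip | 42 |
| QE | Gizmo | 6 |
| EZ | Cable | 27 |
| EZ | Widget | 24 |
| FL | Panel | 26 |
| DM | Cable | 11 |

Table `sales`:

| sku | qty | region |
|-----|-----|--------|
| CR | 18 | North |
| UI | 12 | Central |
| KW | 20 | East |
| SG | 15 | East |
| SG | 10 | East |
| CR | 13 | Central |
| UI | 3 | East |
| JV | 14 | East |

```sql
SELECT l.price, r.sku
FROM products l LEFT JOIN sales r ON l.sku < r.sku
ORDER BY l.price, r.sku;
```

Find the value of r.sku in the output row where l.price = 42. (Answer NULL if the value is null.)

NULL

LEFT JOIN keeps every row from `products`; unmatched rows get NULL for `sales`'s columns.
Matching on l.sku < r.sku.
- sku=CR: 6 matching r row(s), so 6 row(s) emitted.
- sku=DM: 6 matching r row(s), so 6 row(s) emitted.
- sku=UI: no r row matches, row kept with r columns NULL.
- sku=QE: 4 matching r row(s), so 4 row(s) emitted.
- sku=EZ: 6 matching r row(s), so 6 row(s) emitted.
- sku=EZ: 6 matching r row(s), so 6 row(s) emitted.
- sku=FL: 6 matching r row(s), so 6 row(s) emitted.
- sku=DM: 6 matching r row(s), so 6 row(s) emitted.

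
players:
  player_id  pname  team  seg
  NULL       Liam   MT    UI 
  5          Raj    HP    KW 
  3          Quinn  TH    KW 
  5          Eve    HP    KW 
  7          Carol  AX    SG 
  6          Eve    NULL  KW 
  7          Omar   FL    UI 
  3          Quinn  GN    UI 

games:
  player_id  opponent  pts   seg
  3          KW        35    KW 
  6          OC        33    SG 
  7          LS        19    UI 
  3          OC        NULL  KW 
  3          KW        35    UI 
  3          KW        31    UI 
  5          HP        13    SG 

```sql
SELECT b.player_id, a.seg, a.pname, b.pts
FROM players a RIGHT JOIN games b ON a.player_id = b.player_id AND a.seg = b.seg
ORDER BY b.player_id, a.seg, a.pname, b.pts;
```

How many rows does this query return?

RIGHT JOIN keeps every row from `games`; unmatched rows get NULL for `players`'s columns.
Matching on a.player_id = b.player_id AND a.seg = b.seg. A NULL in a compared column never satisfies the condition.
- a[0] player_id=NULL, seg=UI → no match.
- a[1] player_id=5, seg=KW → no match.
- a[2] player_id=3, seg=KW → 2 match(es) in b → 2 row(s).
- a[3] player_id=5, seg=KW → no match.
- a[4] player_id=7, seg=SG → no match.
- a[5] player_id=6, seg=KW → no match.
- a[6] player_id=7, seg=UI → 1 match(es) in b → 1 row(s).
- a[7] player_id=3, seg=UI → 2 match(es) in b → 2 row(s).
- 2 b row(s) had no a match → kept, a columns NULL.
Total: 5 matched + 2 padded = 7 rows.

7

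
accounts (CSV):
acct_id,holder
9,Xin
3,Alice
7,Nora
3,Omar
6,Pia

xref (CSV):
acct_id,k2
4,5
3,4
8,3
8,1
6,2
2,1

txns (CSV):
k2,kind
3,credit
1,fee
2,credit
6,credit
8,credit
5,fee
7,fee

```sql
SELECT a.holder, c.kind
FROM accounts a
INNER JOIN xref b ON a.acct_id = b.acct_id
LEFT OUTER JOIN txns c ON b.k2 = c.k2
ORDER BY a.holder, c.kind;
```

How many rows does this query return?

3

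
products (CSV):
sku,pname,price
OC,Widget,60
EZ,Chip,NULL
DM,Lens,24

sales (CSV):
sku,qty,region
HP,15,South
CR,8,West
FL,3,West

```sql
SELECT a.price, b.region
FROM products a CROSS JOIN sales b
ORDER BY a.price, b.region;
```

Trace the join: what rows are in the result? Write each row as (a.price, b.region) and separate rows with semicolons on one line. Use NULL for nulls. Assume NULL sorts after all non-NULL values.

(24, South); (24, West); (24, West); (60, South); (60, West); (60, West); (NULL, South); (NULL, West); (NULL, West)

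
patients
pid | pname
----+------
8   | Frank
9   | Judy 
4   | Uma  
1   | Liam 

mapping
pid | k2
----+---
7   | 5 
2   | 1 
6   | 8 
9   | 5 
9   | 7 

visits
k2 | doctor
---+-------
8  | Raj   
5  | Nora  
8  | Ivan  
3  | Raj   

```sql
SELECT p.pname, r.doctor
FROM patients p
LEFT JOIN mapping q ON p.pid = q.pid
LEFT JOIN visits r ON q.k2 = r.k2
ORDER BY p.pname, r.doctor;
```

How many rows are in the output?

5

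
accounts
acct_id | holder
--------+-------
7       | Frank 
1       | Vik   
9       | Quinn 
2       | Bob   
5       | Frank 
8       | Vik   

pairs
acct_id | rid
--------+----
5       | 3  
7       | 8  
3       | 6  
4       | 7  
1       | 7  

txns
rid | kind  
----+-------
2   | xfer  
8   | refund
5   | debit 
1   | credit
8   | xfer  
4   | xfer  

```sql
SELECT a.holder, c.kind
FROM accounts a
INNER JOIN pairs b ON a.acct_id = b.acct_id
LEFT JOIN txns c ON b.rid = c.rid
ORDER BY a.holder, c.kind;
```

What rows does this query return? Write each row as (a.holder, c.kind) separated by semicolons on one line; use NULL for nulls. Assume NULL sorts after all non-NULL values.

Evaluate left to right. First `accounts a INNER JOIN pairs b` on acct_id: 3 row(s).
Then LEFT JOIN `txns c` on rid: each of those 3 rows is kept; rows whose b.rid has no match in c get NULL for c's columns.

(Frank, refund); (Frank, xfer); (Frank, NULL); (Vik, NULL)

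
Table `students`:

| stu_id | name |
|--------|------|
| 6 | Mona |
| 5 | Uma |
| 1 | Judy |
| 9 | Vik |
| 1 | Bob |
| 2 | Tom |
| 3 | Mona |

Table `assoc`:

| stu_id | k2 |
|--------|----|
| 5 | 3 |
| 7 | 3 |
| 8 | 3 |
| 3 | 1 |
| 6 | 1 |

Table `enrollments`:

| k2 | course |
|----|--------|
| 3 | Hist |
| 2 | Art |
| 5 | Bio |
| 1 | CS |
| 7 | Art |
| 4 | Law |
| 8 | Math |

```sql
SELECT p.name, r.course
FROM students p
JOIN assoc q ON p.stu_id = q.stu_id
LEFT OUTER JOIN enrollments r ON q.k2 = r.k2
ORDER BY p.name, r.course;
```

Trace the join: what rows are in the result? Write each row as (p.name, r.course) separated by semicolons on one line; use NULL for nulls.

Step 1 — p INNER JOIN q on stu_id → 3 row(s).
Then LEFT JOIN `enrollments r` on k2: each of those 3 rows is kept; rows whose q.k2 has no match in r get NULL for r's columns.

(Mona, CS); (Mona, CS); (Uma, Hist)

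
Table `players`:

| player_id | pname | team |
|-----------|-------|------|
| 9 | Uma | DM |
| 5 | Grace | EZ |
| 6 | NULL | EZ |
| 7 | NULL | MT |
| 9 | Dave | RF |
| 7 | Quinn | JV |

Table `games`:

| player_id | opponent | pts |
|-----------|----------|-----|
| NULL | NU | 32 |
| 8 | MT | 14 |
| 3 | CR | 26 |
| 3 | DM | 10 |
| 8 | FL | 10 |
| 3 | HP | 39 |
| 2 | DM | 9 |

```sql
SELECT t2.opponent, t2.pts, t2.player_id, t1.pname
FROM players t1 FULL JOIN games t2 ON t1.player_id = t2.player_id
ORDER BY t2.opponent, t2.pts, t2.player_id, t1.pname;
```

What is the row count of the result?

FULL OUTER JOIN keeps every row from both sides; unmatched rows get NULL for the other side's columns.
Matching on t1.player_id = t2.player_id. A NULL in a compared column never satisfies the condition.
- t1[0] player_id=9 → no match; kept with NULLs on the t2 side.
- t1[1] player_id=5 → no match; kept with NULLs on the t2 side.
- t1[2] player_id=6 → no match; kept with NULLs on the t2 side.
- t1[3] player_id=7 → no match; kept with NULLs on the t2 side.
- t1[4] player_id=9 → no match; kept with NULLs on the t2 side.
- t1[5] player_id=7 → no match; kept with NULLs on the t2 side.
- plus 7 unmatched t2 row(s), each kept with NULL t1 columns.
Total: 0 matched + 13 padded = 13 rows.

13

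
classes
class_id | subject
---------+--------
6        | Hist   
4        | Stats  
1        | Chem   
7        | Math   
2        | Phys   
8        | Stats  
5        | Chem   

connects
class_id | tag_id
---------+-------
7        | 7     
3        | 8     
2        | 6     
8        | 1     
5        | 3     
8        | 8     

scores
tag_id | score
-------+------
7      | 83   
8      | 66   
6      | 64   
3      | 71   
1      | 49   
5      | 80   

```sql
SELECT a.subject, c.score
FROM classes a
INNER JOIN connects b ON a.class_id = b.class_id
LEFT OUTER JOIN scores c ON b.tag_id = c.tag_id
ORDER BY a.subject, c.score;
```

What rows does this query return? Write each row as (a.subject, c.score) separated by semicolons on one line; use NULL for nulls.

(Chem, 71); (Math, 83); (Phys, 64); (Stats, 49); (Stats, 66)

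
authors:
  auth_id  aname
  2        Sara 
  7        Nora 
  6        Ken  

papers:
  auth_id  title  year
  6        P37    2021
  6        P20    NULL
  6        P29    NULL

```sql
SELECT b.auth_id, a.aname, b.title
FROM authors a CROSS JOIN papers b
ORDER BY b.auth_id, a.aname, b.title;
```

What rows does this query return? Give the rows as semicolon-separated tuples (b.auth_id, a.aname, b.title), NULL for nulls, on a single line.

CROSS JOIN pairs every row of `authors` with every row of `papers`: 3 × 3 = 9 rows.
After projecting and ordering:
b.auth_id | a.aname | b.title
6 | Ken | P20
6 | Ken | P29
6 | Ken | P37
6 | Nora | P20
6 | Nora | P29
6 | Nora | P37
6 | Sara | P20
6 | Sara | P29
6 | Sara | P37

(6, Ken, P20); (6, Ken, P29); (6, Ken, P37); (6, Nora, P20); (6, Nora, P29); (6, Nora, P37); (6, Sara, P20); (6, Sara, P29); (6, Sara, P37)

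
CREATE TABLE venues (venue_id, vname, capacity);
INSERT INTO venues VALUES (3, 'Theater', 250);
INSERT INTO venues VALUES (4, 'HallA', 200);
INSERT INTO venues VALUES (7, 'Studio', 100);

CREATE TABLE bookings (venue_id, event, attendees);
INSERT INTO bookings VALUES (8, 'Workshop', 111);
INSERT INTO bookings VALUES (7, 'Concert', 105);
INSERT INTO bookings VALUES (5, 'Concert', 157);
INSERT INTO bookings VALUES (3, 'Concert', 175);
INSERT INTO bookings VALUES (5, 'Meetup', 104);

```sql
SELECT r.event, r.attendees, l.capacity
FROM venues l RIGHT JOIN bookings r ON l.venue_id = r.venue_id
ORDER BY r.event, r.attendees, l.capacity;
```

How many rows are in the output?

5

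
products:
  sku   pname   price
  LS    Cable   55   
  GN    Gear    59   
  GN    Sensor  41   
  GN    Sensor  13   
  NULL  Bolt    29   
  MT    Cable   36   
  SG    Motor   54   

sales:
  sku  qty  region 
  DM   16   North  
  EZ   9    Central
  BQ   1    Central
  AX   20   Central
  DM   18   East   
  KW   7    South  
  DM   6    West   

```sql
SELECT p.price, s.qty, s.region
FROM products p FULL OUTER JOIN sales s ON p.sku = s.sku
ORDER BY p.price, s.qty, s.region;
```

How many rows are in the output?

14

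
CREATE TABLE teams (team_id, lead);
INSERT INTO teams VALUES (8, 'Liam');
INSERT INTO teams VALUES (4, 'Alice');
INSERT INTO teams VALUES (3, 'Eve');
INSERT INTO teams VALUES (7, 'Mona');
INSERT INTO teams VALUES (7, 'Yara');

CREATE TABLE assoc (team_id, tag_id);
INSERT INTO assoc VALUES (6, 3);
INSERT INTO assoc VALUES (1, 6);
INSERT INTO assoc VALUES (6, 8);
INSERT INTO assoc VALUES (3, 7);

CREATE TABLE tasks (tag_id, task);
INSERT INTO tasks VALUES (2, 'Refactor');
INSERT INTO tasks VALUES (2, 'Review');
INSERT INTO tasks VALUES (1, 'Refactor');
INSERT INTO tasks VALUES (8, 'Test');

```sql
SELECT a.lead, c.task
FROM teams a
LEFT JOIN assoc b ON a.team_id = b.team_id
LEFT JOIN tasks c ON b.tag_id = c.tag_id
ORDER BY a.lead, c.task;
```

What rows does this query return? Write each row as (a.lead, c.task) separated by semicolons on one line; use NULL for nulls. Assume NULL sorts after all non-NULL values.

(Alice, NULL); (Eve, NULL); (Liam, NULL); (Mona, NULL); (Yara, NULL)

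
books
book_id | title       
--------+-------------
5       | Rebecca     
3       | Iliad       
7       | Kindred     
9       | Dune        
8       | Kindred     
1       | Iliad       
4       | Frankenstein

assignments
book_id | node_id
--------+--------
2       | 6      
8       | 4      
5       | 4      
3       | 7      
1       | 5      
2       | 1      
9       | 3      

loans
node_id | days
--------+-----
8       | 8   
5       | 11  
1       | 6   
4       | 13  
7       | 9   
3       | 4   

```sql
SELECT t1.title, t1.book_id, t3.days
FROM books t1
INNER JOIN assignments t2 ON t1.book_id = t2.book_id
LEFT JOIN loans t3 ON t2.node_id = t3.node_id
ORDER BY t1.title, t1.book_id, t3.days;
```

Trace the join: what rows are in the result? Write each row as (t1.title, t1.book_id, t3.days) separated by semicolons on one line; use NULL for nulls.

Step 1 — t1 INNER JOIN t2 on book_id → 5 row(s).
Then LEFT JOIN `loans t3` on node_id: each of those 5 rows is kept; rows whose t2.node_id has no match in t3 get NULL for t3's columns.

(Dune, 9, 4); (Iliad, 1, 11); (Iliad, 3, 9); (Kindred, 8, 13); (Rebecca, 5, 13)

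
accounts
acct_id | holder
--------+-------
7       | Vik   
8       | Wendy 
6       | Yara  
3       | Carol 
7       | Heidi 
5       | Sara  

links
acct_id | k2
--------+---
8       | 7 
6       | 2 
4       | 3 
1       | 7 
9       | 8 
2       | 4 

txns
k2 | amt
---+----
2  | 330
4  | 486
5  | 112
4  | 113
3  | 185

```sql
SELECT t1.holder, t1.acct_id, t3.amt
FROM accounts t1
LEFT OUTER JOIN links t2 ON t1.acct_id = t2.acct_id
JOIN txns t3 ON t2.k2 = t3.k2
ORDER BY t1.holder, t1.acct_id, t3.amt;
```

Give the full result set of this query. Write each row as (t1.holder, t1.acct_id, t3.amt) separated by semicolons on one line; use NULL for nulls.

Joins associate left-to-right: accounts LEFT JOIN links on acct_id gives 6 intermediate row(s).
Then INNER JOIN `txns t3` on k2: keep only rows whose t2.k2 appears in t3.

(Yara, 6, 330)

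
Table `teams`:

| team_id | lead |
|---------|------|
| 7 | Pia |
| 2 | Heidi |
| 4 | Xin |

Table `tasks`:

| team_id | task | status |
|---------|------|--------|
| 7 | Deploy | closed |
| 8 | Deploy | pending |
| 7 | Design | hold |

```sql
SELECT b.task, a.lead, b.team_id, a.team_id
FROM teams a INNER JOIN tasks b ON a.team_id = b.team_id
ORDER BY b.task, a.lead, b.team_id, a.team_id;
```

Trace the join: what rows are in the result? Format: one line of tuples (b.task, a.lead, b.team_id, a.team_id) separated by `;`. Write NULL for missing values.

(Deploy, Pia, 7, 7); (Design, Pia, 7, 7)

INNER JOIN keeps only pairs where the ON condition holds.
Matching on a.team_id = b.team_id.
- team_id=7: 2 matching b row(s), so 2 row(s) emitted.
- team_id=2: no matching b row, dropped.
- team_id=4: no matching b row, dropped.
After projecting and ordering:
b.task | a.lead | b.team_id | a.team_id
Deploy | Pia | 7 | 7
Design | Pia | 7 | 7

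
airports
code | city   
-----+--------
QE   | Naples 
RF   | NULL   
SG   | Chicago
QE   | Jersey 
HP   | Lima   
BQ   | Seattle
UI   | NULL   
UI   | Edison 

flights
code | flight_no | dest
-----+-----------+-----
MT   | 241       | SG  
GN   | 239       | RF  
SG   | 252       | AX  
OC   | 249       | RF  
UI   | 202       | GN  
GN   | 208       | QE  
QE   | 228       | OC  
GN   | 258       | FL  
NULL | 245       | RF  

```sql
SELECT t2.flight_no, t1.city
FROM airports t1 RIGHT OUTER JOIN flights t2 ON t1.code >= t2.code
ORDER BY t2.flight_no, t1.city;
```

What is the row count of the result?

45

RIGHT JOIN keeps every row from `flights`; unmatched rows get NULL for `airports`'s columns.
Matching on t1.code >= t2.code. A NULL in a compared column never satisfies the condition.
Matched pairs: 44; unmatched t2 rows kept: 1.
Total: 44 matched + 1 padded = 45 rows.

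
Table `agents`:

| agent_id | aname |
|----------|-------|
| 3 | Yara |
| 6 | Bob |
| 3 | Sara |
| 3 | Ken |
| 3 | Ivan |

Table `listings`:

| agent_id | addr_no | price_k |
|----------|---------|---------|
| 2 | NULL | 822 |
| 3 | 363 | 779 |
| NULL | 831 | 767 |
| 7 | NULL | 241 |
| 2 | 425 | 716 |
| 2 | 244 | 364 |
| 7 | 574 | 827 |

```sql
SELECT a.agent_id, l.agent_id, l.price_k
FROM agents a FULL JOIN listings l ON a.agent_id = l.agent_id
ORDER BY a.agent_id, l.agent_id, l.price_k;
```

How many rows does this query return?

FULL OUTER JOIN keeps every row from both sides; unmatched rows get NULL for the other side's columns.
Matching on a.agent_id = l.agent_id. A NULL in a compared column never satisfies the condition.
- agent_id=3: 1 matching l row(s), so 1 row(s) emitted.
- agent_id=6: no l row matches, row kept with l columns NULL.
- agent_id=3: 1 matching l row(s), so 1 row(s) emitted.
- agent_id=3: 1 matching l row(s), so 1 row(s) emitted.
- agent_id=3: 1 matching l row(s), so 1 row(s) emitted.
- plus 6 unmatched l row(s), each kept with NULL a columns.
Total: 4 matched + 7 padded = 11 rows.

11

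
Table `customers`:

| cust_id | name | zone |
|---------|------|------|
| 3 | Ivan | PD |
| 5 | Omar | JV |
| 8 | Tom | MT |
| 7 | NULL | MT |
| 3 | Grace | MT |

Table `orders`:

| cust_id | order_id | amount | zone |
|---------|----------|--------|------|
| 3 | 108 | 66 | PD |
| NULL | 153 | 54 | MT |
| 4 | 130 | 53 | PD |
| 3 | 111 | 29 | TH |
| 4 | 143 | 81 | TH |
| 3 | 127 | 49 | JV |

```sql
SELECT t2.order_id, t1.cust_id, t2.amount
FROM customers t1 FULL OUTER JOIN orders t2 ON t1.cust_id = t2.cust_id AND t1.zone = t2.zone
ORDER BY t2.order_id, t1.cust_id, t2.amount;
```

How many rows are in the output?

10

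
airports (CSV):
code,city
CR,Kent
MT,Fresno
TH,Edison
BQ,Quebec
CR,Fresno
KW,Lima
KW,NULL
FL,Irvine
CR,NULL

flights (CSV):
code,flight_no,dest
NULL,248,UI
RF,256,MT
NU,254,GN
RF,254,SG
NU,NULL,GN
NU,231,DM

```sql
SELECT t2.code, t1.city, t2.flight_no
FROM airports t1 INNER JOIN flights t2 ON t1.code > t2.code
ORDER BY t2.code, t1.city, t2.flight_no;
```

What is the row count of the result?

5

INNER JOIN keeps only pairs where the ON condition holds.
Matching on t1.code > t2.code. A NULL in a compared column never satisfies the condition.
Matched pairs: 5.
Total: 5 rows.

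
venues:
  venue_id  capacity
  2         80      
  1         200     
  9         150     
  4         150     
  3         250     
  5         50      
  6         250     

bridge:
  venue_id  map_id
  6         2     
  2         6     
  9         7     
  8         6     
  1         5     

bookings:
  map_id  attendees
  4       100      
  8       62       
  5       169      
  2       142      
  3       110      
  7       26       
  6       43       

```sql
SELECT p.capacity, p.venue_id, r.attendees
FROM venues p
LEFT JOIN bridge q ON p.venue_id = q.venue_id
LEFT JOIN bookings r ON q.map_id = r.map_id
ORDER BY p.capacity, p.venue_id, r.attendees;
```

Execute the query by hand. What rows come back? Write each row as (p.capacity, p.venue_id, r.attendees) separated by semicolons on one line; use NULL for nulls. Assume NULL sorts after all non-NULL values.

Joins associate left-to-right: venues LEFT JOIN bridge on venue_id gives 7 intermediate row(s).
Then LEFT JOIN `bookings r` on map_id: each of those 7 rows is kept; rows whose q.map_id has no match in r get NULL for r's columns.

(50, 5, NULL); (80, 2, 43); (150, 4, NULL); (150, 9, 26); (200, 1, 169); (250, 3, NULL); (250, 6, 142)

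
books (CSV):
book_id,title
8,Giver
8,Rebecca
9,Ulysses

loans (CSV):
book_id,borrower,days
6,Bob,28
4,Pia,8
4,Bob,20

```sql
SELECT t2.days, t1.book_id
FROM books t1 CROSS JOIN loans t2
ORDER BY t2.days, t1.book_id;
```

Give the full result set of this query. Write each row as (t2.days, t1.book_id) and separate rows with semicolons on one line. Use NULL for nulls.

(8, 8); (8, 8); (8, 9); (20, 8); (20, 8); (20, 9); (28, 8); (28, 8); (28, 9)

CROSS JOIN pairs every row of `books` with every row of `loans`: 3 × 3 = 9 rows.
After projecting and ordering:
t2.days | t1.book_id
8 | 8
8 | 8
8 | 9
20 | 8
20 | 8
20 | 9
28 | 8
28 | 8
28 | 9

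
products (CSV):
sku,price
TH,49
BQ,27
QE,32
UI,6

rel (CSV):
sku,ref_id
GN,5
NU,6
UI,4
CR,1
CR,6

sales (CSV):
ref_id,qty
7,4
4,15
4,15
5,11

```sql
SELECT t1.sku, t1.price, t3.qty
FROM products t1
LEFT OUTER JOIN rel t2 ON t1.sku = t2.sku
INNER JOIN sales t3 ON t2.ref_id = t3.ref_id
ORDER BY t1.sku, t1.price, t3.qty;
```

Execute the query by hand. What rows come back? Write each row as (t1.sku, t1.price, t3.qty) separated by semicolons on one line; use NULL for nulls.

Joins associate left-to-right: products LEFT JOIN rel on sku gives 4 intermediate row(s).
Then INNER JOIN `sales t3` on ref_id: keep only rows whose t2.ref_id appears in t3.

(UI, 6, 15); (UI, 6, 15)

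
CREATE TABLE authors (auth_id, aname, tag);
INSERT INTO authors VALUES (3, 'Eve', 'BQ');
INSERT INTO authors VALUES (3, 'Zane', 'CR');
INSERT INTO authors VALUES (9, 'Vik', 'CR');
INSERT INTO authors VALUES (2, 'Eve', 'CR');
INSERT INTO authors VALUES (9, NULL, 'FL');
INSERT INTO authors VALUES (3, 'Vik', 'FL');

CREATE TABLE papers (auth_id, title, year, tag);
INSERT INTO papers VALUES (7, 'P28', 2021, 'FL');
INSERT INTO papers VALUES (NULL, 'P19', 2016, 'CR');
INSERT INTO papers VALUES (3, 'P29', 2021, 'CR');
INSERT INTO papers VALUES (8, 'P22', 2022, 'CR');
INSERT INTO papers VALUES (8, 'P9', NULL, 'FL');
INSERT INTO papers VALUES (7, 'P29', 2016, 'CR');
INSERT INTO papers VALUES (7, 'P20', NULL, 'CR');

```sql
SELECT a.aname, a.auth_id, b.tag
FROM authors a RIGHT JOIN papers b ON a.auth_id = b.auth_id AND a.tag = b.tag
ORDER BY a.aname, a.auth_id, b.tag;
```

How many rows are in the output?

7

RIGHT JOIN keeps every row from `papers`; unmatched rows get NULL for `authors`'s columns.
Matching on a.auth_id = b.auth_id AND a.tag = b.tag. A NULL in a compared column never satisfies the condition.
Matched pairs: 1; unmatched b rows kept: 6.
Total: 1 matched + 6 padded = 7 rows.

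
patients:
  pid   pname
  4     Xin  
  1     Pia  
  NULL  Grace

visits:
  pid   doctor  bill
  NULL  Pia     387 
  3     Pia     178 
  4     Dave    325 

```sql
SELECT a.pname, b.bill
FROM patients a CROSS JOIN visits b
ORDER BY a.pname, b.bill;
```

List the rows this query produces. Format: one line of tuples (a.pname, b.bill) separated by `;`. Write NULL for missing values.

(Grace, 178); (Grace, 325); (Grace, 387); (Pia, 178); (Pia, 325); (Pia, 387); (Xin, 178); (Xin, 325); (Xin, 387)

CROSS JOIN pairs every row of `patients` with every row of `visits`: 3 × 3 = 9 rows.
After projecting and ordering:
a.pname | b.bill
Grace | 178
Grace | 325
Grace | 387
Pia | 178
Pia | 325
Pia | 387
Xin | 178
Xin | 325
Xin | 387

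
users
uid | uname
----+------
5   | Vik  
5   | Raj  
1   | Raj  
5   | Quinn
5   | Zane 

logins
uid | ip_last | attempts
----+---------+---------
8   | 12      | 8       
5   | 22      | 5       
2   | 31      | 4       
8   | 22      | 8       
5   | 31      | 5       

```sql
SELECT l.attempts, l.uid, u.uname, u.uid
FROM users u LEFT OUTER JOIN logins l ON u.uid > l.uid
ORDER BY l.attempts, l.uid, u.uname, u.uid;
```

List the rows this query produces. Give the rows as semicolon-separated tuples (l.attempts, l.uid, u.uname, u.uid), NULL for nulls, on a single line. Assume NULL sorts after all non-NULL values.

LEFT JOIN keeps every row from `users`; unmatched rows get NULL for `logins`'s columns.
Matching on u.uid > l.uid.
- uid=5: 1 matching l row(s), so 1 row(s) emitted.
- uid=5: 1 matching l row(s), so 1 row(s) emitted.
- uid=1: no l row matches, row kept with l columns NULL.
- uid=5: 1 matching l row(s), so 1 row(s) emitted.
- uid=5: 1 matching l row(s), so 1 row(s) emitted.
After projecting and ordering:
l.attempts | l.uid | u.uname | u.uid
4 | 2 | Quinn | 5
4 | 2 | Raj | 5
4 | 2 | Vik | 5
4 | 2 | Zane | 5
NULL | NULL | Raj | 1

(4, 2, Quinn, 5); (4, 2, Raj, 5); (4, 2, Vik, 5); (4, 2, Zane, 5); (NULL, NULL, Raj, 1)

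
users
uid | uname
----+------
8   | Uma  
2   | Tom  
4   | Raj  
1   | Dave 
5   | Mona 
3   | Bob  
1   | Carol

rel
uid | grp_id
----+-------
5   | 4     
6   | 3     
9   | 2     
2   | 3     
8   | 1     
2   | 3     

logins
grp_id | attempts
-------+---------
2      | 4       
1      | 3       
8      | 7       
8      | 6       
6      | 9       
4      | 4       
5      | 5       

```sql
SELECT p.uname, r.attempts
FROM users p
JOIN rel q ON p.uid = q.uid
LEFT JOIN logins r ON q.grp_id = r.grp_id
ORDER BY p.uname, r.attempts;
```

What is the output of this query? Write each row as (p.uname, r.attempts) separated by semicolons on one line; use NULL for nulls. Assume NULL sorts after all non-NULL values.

(Mona, 4); (Tom, NULL); (Tom, NULL); (Uma, 3)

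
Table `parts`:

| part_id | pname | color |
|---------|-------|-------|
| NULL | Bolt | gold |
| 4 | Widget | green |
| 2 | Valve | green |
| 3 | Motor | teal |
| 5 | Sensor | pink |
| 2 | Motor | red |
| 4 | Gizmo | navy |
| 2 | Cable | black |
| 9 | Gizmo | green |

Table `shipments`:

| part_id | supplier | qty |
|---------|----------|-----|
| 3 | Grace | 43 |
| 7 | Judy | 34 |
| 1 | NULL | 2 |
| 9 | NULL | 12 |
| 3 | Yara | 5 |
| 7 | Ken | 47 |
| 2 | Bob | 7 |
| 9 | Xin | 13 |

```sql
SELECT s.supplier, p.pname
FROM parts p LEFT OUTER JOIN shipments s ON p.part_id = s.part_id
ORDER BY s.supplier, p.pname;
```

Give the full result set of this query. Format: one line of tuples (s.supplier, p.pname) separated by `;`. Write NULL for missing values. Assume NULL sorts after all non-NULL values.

(Bob, Cable); (Bob, Motor); (Bob, Valve); (Grace, Motor); (Xin, Gizmo); (Yara, Motor); (NULL, Bolt); (NULL, Gizmo); (NULL, Gizmo); (NULL, Sensor); (NULL, Widget)

LEFT JOIN keeps every row from `parts`; unmatched rows get NULL for `shipments`'s columns.
Matching on p.part_id = s.part_id. A NULL in a compared column never satisfies the condition.
- p (part_id=NULL) has no partner → padded with NULL.
- p (part_id=4) has no partner → padded with NULL.
- p (part_id=2) pairs with 1 row(s) of s.
- p (part_id=3) pairs with 2 row(s) of s.
- p (part_id=5) has no partner → padded with NULL.
- p (part_id=2) pairs with 1 row(s) of s.
- p (part_id=4) has no partner → padded with NULL.
- p (part_id=2) pairs with 1 row(s) of s.
- p (part_id=9) pairs with 2 row(s) of s.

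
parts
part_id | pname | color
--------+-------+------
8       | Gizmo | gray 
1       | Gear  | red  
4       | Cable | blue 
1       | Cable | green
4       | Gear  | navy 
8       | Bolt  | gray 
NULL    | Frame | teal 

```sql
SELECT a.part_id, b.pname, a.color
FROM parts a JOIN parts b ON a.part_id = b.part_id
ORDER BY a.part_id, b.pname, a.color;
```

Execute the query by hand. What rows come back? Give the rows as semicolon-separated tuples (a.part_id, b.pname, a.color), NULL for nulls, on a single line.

(1, Cable, green); (1, Cable, red); (1, Gear, green); (1, Gear, red); (4, Cable, blue); (4, Cable, navy); (4, Gear, blue); (4, Gear, navy); (8, Bolt, gray); (8, Bolt, gray); (8, Gizmo, gray); (8, Gizmo, gray)

INNER JOIN keeps only pairs where the ON condition holds.
Matching on a.part_id = b.part_id. A NULL in a compared column never satisfies the condition.
- a row (part_id=8): matches 2 b row(s) → 2 output row(s).
- a row (part_id=1): matches 2 b row(s) → 2 output row(s).
- a row (part_id=4): matches 2 b row(s) → 2 output row(s).
- a row (part_id=1): matches 2 b row(s) → 2 output row(s).
- a row (part_id=4): matches 2 b row(s) → 2 output row(s).
- a row (part_id=8): matches 2 b row(s) → 2 output row(s).
- a row (part_id=NULL): no match → dropped.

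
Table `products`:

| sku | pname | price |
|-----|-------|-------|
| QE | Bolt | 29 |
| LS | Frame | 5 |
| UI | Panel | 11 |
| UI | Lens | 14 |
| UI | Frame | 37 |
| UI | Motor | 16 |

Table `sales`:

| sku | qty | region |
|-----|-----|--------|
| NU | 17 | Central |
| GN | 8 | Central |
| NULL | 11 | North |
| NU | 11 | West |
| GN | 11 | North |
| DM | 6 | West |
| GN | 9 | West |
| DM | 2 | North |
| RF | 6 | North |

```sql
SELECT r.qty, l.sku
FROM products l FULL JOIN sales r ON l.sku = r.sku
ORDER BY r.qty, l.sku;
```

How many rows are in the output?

FULL OUTER JOIN keeps every row from both sides; unmatched rows get NULL for the other side's columns.
Matching on l.sku = r.sku. A NULL in a compared column never satisfies the condition.
- l (sku=QE) has no partner → padded with NULL.
- l (sku=LS) has no partner → padded with NULL.
- l (sku=UI) has no partner → padded with NULL.
- l (sku=UI) has no partner → padded with NULL.
- l (sku=UI) has no partner → padded with NULL.
- l (sku=UI) has no partner → padded with NULL.
- plus 9 unmatched r row(s), each kept with NULL l columns.
Total: 0 matched + 15 padded = 15 rows.

15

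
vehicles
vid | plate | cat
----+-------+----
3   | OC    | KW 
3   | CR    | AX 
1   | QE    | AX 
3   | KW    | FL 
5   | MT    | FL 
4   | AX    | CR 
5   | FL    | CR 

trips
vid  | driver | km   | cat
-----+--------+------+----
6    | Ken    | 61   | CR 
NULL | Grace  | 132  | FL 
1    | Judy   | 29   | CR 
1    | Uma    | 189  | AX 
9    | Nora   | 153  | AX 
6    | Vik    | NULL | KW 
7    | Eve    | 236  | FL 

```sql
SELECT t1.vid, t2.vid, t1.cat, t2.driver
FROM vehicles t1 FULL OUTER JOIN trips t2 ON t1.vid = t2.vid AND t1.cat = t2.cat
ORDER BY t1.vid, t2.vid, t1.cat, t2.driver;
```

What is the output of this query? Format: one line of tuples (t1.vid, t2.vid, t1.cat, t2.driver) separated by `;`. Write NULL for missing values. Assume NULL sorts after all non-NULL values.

(1, 1, AX, Uma); (3, NULL, AX, NULL); (3, NULL, FL, NULL); (3, NULL, KW, NULL); (4, NULL, CR, NULL); (5, NULL, CR, NULL); (5, NULL, FL, NULL); (NULL, 1, NULL, Judy); (NULL, 6, NULL, Ken); (NULL, 6, NULL, Vik); (NULL, 7, NULL, Eve); (NULL, 9, NULL, Nora); (NULL, NULL, NULL, Grace)

FULL OUTER JOIN keeps every row from both sides; unmatched rows get NULL for the other side's columns.
Matching on t1.vid = t2.vid AND t1.cat = t2.cat. A NULL in a compared column never satisfies the condition.
Matched pairs: 1; unmatched t1 rows kept: 6; unmatched t2 rows kept: 6.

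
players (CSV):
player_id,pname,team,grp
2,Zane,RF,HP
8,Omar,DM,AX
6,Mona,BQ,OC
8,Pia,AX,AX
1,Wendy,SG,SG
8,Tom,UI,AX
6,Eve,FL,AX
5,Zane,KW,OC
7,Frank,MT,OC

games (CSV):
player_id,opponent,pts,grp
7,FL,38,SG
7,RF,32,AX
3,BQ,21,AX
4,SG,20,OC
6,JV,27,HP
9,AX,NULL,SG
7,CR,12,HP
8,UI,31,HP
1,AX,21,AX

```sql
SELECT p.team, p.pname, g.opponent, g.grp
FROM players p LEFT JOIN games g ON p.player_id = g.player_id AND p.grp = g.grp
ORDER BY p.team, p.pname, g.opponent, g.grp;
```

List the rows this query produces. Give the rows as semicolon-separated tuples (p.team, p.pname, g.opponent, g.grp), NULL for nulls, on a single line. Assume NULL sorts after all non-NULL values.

(AX, Pia, NULL, NULL); (BQ, Mona, NULL, NULL); (DM, Omar, NULL, NULL); (FL, Eve, NULL, NULL); (KW, Zane, NULL, NULL); (MT, Frank, NULL, NULL); (RF, Zane, NULL, NULL); (SG, Wendy, NULL, NULL); (UI, Tom, NULL, NULL)

LEFT JOIN keeps every row from `players`; unmatched rows get NULL for `games`'s columns.
Matching on p.player_id = g.player_id AND p.grp = g.grp.
Matched pairs: 0; unmatched p rows kept: 9.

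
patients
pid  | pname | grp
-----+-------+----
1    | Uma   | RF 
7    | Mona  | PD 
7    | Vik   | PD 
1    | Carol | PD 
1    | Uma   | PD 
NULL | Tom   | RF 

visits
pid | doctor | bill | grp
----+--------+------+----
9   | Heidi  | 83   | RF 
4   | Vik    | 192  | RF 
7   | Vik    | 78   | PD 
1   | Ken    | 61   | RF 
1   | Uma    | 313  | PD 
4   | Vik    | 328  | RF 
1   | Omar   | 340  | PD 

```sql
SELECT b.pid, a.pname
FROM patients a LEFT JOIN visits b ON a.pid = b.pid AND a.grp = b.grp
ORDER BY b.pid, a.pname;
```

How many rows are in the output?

8

LEFT JOIN keeps every row from `patients`; unmatched rows get NULL for `visits`'s columns.
Matching on a.pid = b.pid AND a.grp = b.grp. A NULL in a compared column never satisfies the condition.
Matched pairs: 7; unmatched a rows kept: 1.
Total: 7 matched + 1 padded = 8 rows.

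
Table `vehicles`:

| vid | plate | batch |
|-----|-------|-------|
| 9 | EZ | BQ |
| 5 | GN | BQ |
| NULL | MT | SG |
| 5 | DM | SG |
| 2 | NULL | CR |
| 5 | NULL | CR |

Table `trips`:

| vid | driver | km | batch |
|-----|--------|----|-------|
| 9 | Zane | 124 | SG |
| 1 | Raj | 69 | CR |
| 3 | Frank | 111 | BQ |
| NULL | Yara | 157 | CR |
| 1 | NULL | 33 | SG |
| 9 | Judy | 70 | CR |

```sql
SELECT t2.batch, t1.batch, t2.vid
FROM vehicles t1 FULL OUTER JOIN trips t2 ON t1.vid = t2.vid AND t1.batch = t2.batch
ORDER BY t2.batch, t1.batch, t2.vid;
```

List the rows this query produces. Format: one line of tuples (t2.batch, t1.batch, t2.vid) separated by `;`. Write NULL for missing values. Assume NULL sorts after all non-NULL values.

FULL OUTER JOIN keeps every row from both sides; unmatched rows get NULL for the other side's columns.
Matching on t1.vid = t2.vid AND t1.batch = t2.batch. A NULL in a compared column never satisfies the condition.
- t1 (vid=9, batch=BQ) has no partner → padded with NULL.
- t1 (vid=5, batch=BQ) has no partner → padded with NULL.
- t1 (vid=NULL, batch=SG) has no partner → padded with NULL.
- t1 (vid=5, batch=SG) has no partner → padded with NULL.
- t1 (vid=2, batch=CR) has no partner → padded with NULL.
- t1 (vid=5, batch=CR) has no partner → padded with NULL.
- 6 t2 row(s) had no t1 match → kept, t1 columns NULL.

(BQ, NULL, 3); (CR, NULL, 1); (CR, NULL, 9); (CR, NULL, NULL); (SG, NULL, 1); (SG, NULL, 9); (NULL, BQ, NULL); (NULL, BQ, NULL); (NULL, CR, NULL); (NULL, CR, NULL); (NULL, SG, NULL); (NULL, SG, NULL)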